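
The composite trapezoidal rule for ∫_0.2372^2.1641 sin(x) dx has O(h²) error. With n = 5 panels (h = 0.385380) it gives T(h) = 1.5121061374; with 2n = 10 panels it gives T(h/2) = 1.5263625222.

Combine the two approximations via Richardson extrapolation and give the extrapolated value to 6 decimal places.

1.531115

r = 2, so 2^r = 4.
Numerator 4·A(h/2) − A(h) = 4·1.5263625222 − 1.5121061374 = 4.5933439514
Extrapolated: 4.5933439514 / 3 = 1.5311146505
Correction |R − A(h/2)| = 4.752e-03; gap |A(h/2) − A(h)| = 1.426e-02.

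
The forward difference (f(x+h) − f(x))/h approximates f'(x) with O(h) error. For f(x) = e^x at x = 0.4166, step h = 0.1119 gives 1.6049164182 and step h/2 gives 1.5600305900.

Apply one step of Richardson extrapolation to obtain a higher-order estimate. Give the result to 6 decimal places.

Order 1 gives 2^r = 2 and 2^r − 1 = 1.
2×1.5600305900 = 3.1200611800; 3.1200611800 − 1.6049164182 = 1.5151447618
1.5151447618 ÷ 1 = 1.5151447618

1.515145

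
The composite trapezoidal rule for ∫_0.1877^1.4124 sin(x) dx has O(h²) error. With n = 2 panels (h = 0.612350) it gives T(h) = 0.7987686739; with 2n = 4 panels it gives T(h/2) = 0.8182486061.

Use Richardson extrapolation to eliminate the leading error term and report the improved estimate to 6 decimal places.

0.824742

Error is O(h^2); halving h shrinks it by 2^2 = 4.
2^2×A(h/2) = 3.2729944244; minus A(h) gives 2.4742257505.
Denominator 4 − 1 = 3.
Result: 0.8247419168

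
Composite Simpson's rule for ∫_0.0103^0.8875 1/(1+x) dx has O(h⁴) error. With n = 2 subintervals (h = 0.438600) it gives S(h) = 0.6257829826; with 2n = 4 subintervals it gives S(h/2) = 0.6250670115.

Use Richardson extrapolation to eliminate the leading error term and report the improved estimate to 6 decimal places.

r = 4: numerator weight 16, denominator 15.
A(h/2) − A(h) = 0.6250670115 − 0.6257829826 = -0.0007159711
Divide by 2^4 − 1 = 15: (-0.0007159711)/15 = -0.0000477314
R = A(h/2) + (A(h/2) − A(h))/15 = 0.6250670115 − 0.0000477314 = 0.6250192801
Shift from A(h/2): −0.0000477314.

0.625019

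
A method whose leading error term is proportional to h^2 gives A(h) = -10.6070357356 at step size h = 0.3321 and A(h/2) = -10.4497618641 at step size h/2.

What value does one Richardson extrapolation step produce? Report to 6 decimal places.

-10.397337

Leading term ∝ h^2; use weight 4 = 2^2.
4 × (-10.4497618641) = -41.7990474564; subtract (-10.6070357356) → -31.1920117208
R = (-31.1920117208)/3 = -10.3973372403
Gap between inputs: 1.573e-01; correction applied: +0.0524246238.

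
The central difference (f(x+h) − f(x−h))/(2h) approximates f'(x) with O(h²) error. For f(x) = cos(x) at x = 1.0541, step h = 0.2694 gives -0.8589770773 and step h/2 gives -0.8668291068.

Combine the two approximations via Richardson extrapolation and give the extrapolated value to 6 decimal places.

-0.869446

r = 2, so 2^r = 4.
Numerator 4*A(h/2) − A(h) = 4*(-0.8668291068) − (-0.8589770773) = -2.6083393499
Divide by 2^2 − 1 = 3.
R = (-2.6083393499)/3 = -0.8694464500
Correction |R − A(h/2)| = 2.617e-03; gap |A(h/2) − A(h)| = 7.852e-03.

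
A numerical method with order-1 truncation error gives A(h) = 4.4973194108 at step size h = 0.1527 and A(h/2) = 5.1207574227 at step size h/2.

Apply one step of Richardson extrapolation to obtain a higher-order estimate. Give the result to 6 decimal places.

r = 1, so 2^r = 2.
Numerator 2×A(h/2) − A(h) = 2×5.1207574227 − 4.4973194108 = 5.7441954346
(2×5.1207574227 − 4.4973194108)/(2 − 1) = 5.7441954346

5.744195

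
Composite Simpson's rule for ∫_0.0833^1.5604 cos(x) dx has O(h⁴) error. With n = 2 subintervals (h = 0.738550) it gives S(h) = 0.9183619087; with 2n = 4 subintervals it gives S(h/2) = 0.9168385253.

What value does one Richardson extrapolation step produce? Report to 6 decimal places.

r = 4: numerator weight 16, denominator 15.
16 × 0.9168385253 = 14.6694164048; 14.6694164048 − 0.9183619087 = 13.7510544961
13.7510544961 ÷ 15 = 0.9167369664
Gap between inputs: 1.523e-03; correction applied: −0.0001015589.

0.916737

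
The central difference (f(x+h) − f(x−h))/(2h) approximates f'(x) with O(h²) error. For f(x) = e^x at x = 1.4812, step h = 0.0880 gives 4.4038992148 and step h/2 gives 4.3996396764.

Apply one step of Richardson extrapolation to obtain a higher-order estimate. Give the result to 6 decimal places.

Order 2 gives 2^r = 4 and 2^r − 1 = 3.
4*4.3996396764 − 4.4038992148 = 13.1946594908
(4*4.3996396764 − 4.4038992148)/(4 − 1) = 4.3982198303
Correction |R − A(h/2)| = 1.420e-03; gap |A(h/2) − A(h)| = 4.260e-03.

4.398220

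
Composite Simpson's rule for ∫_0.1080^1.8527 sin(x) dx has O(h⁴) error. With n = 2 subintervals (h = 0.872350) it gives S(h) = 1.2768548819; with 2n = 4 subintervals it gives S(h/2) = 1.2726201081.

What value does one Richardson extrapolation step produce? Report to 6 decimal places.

1.272338

Error is O(h^4); halving h shrinks it by 2^4 = 16.
16×1.2726201081 = 20.3619217296; 20.3619217296 − 1.2768548819 = 19.0850668477
R = 19.0850668477/15 = 1.2723377898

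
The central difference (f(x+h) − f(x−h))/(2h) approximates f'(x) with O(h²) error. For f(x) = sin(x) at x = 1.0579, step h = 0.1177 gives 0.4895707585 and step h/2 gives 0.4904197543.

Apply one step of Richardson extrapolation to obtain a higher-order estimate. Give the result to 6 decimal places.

0.490703

With r = 2 the leading error scales as h^2, so the weight is 2^2 = 4.
Top: 4(0.4904197543) − (0.4895707585) = 1.4721082587
Divide by 2^2 − 1 = 3.
Result: 0.4907027529
Correction |R − A(h/2)| = 2.830e-04; gap |A(h/2) − A(h)| = 8.490e-04.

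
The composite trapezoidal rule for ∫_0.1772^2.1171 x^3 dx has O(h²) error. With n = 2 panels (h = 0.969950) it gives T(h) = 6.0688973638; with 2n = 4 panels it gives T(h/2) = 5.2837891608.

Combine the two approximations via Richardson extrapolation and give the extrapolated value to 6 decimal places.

5.022086

Error is O(h^2); halving h shrinks it by 2^2 = 4.
4×5.2837891608 − 6.0688973638 = 15.0662592794
(4×5.2837891608 − 6.0688973638)/(4 − 1) = 5.0220864265
Shift from A(h/2): −0.2617027343.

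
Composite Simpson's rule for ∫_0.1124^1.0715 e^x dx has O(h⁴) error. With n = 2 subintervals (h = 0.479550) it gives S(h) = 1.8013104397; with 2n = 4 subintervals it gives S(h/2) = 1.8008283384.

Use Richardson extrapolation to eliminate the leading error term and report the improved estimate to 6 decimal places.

With r = 4 the leading error scales as h^4, so the weight is 2^4 = 16.
2^4 × A(h/2) = 28.8132534144; minus A(h) gives 27.0119429747.
R = 27.0119429747/15 = 1.8007961983
Correction |R − A(h/2)| = 3.214e-05; gap |A(h/2) − A(h)| = 4.821e-04.

1.800796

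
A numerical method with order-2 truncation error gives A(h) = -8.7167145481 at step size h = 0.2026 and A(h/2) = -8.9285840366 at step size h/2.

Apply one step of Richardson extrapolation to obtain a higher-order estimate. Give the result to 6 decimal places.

-8.999207

Method order is 2; weight 2^2 = 4.
Difference of the inputs: -8.9285840366 − (-8.7167145481) = -0.2118694885
Divide by 2^2 − 1 = 3: (-0.2118694885)/3 = -0.0706231628
R = A(h/2) + (A(h/2) − A(h))/3 = -8.9285840366 − 0.0706231628 = -8.9992071994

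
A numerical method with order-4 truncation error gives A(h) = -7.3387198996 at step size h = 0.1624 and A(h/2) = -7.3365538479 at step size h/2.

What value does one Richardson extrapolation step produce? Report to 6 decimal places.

-7.336409

r = 4, so 2^r = 16.
A(h/2) − A(h) = -7.3365538479 − (-7.3387198996) = 0.0021660517
Divide by 2^4 − 1 = 15: 0.0021660517/15 = 0.0001444034
R = -7.3365538479 + 0.0001444034 = -7.3364094445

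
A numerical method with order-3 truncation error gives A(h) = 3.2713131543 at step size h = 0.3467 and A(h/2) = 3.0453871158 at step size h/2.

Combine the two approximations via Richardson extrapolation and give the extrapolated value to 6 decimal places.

Order 3 gives 2^r = 8 and 2^r − 1 = 7.
Weighted: 24.3630969264 − 3.2713131543 = 21.0917837721
Denominator 8 − 1 = 7.
Result: 3.0131119674

3.013112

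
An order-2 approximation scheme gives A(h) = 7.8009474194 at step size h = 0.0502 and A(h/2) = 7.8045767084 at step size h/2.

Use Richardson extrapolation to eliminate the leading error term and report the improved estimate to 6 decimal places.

Order 2 gives 2^r = 4 and 2^r − 1 = 3.
4*7.8045767084 − 7.8009474194 = 23.4173594142
Divide by 2^2 − 1 = 3.
Extrapolated: 23.4173594142 / 3 = 7.8057864714

7.805786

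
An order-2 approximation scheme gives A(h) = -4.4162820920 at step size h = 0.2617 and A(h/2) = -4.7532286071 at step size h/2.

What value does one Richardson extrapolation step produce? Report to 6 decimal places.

-4.865544

The method has order 2: 2^2 = 4.
2^2×A(h/2) = -19.0129144284; minus A(h) gives -14.5966323364.
Extrapolated: (-14.5966323364) / 3 = -4.8655441121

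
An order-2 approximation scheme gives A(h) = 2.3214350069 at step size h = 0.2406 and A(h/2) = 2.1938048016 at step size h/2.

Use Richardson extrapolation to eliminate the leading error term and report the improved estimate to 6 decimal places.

With r = 2 the leading error scales as h^2, so the weight is 2^2 = 4.
2^2 × A(h/2) = 8.7752192064; minus A(h) gives 6.4537841995.
Extrapolated: 6.4537841995 / 3 = 2.1512613998
Correction |R − A(h/2)| = 4.254e-02; gap |A(h/2) − A(h)| = 1.276e-01.

2.151261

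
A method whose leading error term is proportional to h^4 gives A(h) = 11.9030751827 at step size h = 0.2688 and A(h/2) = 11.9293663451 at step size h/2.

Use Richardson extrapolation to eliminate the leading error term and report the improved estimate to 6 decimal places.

With r = 4 the leading error scales as h^4, so the weight is 2^4 = 16.
Difference of the inputs: 11.9293663451 − 11.9030751827 = 0.0262911624
Correction (A(h/2) − A(h))/(16 − 1) = 0.0262911624/15 = 0.0017527442
R = A(h/2) + (A(h/2) − A(h))/15 = 11.9293663451 + 0.0017527442 = 11.9311190893

11.931119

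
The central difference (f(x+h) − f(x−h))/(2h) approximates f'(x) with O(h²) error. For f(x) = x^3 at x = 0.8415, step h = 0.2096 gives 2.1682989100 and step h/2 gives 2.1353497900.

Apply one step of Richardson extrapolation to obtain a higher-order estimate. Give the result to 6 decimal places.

2.124367

Leading term ∝ h^2; use weight 4 = 2^2.
Weighted: 8.5413991600 − 2.1682989100 = 6.3731002500
(4 × 2.1353497900 − 2.1682989100)/(4 − 1) = 2.1243667500
Shift from A(h/2): −0.0109830400.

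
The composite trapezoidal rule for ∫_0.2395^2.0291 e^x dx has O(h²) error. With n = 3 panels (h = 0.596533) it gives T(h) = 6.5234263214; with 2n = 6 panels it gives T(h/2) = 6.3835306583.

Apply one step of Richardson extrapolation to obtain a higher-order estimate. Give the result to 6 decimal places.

6.336899

Order 2 gives 2^r = 4 and 2^r − 1 = 3.
A(h/2) − A(h) = 6.3835306583 − 6.5234263214 = -0.1398956631
Correction (A(h/2) − A(h))/(4 − 1) = (-0.1398956631)/3 = -0.0466318877
R = A(h/2) + (A(h/2) − A(h))/3 = 6.3835306583 − 0.0466318877 = 6.3368987706
Gap between inputs: 1.399e-01; correction applied: −0.0466318877.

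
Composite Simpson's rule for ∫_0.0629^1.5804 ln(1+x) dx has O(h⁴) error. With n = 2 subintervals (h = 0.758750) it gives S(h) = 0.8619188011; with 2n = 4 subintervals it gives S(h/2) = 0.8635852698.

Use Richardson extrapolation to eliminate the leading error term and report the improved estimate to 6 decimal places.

Order 4 gives 2^r = 16 and 2^r − 1 = 15.
16 × 0.8635852698 = 13.8173643168; 13.8173643168 − 0.8619188011 = 12.9554455157
12.9554455157 ÷ 15 = 0.8636963677
Correction |R − A(h/2)| = 1.111e-04; gap |A(h/2) − A(h)| = 1.666e-03.

0.863696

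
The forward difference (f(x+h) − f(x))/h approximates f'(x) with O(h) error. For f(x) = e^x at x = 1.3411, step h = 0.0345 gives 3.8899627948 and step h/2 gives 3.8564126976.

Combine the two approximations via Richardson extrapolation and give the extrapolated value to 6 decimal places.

3.822863

Order 1 gives 2^r = 2 and 2^r − 1 = 1.
A(h/2) − A(h) = 3.8564126976 − 3.8899627948 = -0.0335500972
Correction (A(h/2) − A(h))/(2 − 1) = (-0.0335500972)/1 = -0.0335500972
R = A(h/2) + (A(h/2) − A(h))/1 = 3.8564126976 − 0.0335500972 = 3.8228626004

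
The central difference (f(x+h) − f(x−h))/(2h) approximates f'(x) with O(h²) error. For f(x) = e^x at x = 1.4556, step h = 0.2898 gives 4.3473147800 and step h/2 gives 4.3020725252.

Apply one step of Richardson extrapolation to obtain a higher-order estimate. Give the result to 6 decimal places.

4.286992

Error is O(h^2); halving h shrinks it by 2^2 = 4.
Numerator 4*A(h/2) − A(h) = 4*4.3020725252 − 4.3473147800 = 12.8609753208
(4*4.3020725252 − 4.3473147800)/(4 − 1) = 4.2869917736
Shift from A(h/2): −0.0150807516.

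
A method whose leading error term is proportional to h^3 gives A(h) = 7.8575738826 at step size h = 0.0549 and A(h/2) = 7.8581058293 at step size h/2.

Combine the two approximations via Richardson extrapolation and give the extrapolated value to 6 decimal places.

Method order is 3; weight 2^3 = 8.
Numerator 8*A(h/2) − A(h) = 8*7.8581058293 − 7.8575738826 = 55.0072727518
Denominator 8 − 1 = 7.
55.0072727518 ÷ 7 = 7.8581818217
Gap between inputs: 5.319e-04; correction applied: +0.0000759924.

7.858182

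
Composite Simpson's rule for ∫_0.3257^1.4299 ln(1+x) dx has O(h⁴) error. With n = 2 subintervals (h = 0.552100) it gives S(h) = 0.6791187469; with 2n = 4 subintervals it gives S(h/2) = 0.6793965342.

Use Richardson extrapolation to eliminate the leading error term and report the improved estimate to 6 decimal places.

0.679415

Leading term ∝ h^4; use weight 16 = 2^4.
Top: 16(0.6793965342) − (0.6791187469) = 10.1912258003
Divide by 2^4 − 1 = 15.
10.1912258003 ÷ 15 = 0.6794150534
Gap between inputs: 2.778e-04; correction applied: +0.0000185192.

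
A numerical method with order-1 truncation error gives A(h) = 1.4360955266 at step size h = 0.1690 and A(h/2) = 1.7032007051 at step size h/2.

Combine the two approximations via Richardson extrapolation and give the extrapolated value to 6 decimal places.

Leading term ∝ h^1; use weight 2 = 2^1.
2*1.7032007051 = 3.4064014102; subtract 1.4360955266 → 1.9703058836
Extrapolated: 1.9703058836 / 1 = 1.9703058836

1.970306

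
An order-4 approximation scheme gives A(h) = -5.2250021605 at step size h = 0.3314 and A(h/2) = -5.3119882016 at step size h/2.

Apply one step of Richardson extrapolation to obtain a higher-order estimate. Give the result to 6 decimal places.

-5.317787

Leading term ∝ h^4; use weight 16 = 2^4.
2^4·A(h/2) = -84.9918112256; minus A(h) gives -79.7668090651.
Divide by 2^4 − 1 = 15.
(-79.7668090651) ÷ 15 = -5.3177872710
Shift from A(h/2): −0.0057990694.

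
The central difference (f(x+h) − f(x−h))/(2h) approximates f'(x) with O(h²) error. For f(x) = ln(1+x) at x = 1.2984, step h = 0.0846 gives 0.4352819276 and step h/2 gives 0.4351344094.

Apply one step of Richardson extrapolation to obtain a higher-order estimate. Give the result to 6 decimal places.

r = 2, so 2^r = 4.
Weighted: 1.7405376376 − 0.4352819276 = 1.3052557100
(4 × 0.4351344094 − 0.4352819276)/(4 − 1) = 0.4350852367
Gap between inputs: 1.475e-04; correction applied: −0.0000491727.

0.435085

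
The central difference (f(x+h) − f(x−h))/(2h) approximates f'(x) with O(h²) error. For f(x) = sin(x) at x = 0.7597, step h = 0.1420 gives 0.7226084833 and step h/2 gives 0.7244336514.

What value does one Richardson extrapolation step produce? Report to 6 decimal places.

Method order is 2; weight 2^2 = 4.
4 × 0.7244336514 = 2.8977346056; subtract 0.7226084833 → 2.1751261223
Denominator 4 − 1 = 3.
(4 × 0.7244336514 − 0.7226084833)/(4 − 1) = 0.7250420408
Shift from A(h/2): +0.0006083894.

0.725042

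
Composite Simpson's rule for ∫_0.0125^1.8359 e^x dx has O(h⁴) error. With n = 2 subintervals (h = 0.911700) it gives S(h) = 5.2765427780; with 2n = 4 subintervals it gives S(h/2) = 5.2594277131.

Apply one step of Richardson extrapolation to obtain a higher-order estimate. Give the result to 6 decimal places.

r = 4: numerator weight 16, denominator 15.
Difference of the inputs: 5.2594277131 − 5.2765427780 = -0.0171150649
Correction (A(h/2) − A(h))/(16 − 1) = (-0.0171150649)/15 = -0.0011410043
R = 5.2594277131 − 0.0011410043 = 5.2582867088
Gap between inputs: 1.712e-02; correction applied: −0.0011410043.

5.258287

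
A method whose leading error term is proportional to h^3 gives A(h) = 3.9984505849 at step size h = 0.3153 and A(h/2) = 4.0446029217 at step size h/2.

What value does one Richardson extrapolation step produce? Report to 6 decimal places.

4.051196

Leading term ∝ h^3; use weight 8 = 2^3.
2^3·A(h/2) = 32.3568233736; minus A(h) gives 28.3583727887.
28.3583727887 ÷ 7 = 4.0511961127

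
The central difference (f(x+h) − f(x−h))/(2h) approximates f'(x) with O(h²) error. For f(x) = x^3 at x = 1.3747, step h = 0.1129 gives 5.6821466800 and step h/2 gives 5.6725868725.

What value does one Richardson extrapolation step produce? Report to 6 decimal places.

r = 2, so 2^r = 4.
4·5.6725868725 − 5.6821466800 = 17.0082008100
Denominator 4 − 1 = 3.
R = 17.0082008100/3 = 5.6694002700
Correction |R − A(h/2)| = 3.187e-03; gap |A(h/2) − A(h)| = 9.560e-03.

5.669400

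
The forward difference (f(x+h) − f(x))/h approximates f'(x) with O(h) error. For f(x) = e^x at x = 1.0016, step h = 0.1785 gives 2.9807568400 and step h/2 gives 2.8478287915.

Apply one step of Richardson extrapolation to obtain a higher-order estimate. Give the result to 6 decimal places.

With r = 1 the leading error scales as h^1, so the weight is 2^1 = 2.
Weighted: 5.6956575830 − 2.9807568400 = 2.7149007430
Divide by 2^1 − 1 = 1.
(2 × 2.8478287915 − 2.9807568400)/(2 − 1) = 2.7149007430

2.714901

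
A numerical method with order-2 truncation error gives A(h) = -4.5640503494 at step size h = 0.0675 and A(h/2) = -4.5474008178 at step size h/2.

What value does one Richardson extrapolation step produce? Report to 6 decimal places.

Error is O(h^2); halving h shrinks it by 2^2 = 4.
2^2*A(h/2) = -18.1896032712; minus A(h) gives -13.6255529218.
R = (-13.6255529218)/3 = -4.5418509739
Correction |R − A(h/2)| = 5.550e-03; gap |A(h/2) − A(h)| = 1.665e-02.

-4.541851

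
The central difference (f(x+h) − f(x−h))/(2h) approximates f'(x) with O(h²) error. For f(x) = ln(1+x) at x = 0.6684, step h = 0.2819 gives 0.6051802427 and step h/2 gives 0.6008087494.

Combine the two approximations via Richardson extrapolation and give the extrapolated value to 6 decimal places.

0.599352

Error is O(h^2); halving h shrinks it by 2^2 = 4.
4 × 0.6008087494 = 2.4032349976; subtract 0.6051802427 → 1.7980547549
Divide by 2^2 − 1 = 3.
R = 1.7980547549/3 = 0.5993515850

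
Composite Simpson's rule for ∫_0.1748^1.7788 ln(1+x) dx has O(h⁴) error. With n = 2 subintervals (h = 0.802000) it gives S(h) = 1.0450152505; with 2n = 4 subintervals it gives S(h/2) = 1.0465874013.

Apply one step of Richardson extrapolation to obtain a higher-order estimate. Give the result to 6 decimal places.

The method has order 4: 2^4 = 16.
Top: 16(1.0465874013) − (1.0450152505) = 15.7003831703
Extrapolated: 15.7003831703 / 15 = 1.0466922114
Correction |R − A(h/2)| = 1.048e-04; gap |A(h/2) − A(h)| = 1.572e-03.

1.046692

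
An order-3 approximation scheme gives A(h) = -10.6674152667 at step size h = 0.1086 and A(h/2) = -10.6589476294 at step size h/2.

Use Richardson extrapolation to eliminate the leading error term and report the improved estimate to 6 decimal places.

-10.657738

Method order is 3; weight 2^3 = 8.
8·(-10.6589476294) = -85.2715810352; subtract (-10.6674152667) → -74.6041657685
Denominator 8 − 1 = 7.
Extrapolated: (-74.6041657685) / 7 = -10.6577379669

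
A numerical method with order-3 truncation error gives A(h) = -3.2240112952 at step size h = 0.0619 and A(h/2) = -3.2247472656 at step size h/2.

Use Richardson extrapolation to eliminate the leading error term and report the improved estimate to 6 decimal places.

With r = 3 the leading error scales as h^3, so the weight is 2^3 = 8.
Difference of the inputs: -3.2247472656 − (-3.2240112952) = -0.0007359704
Correction (A(h/2) − A(h))/(8 − 1) = (-0.0007359704)/7 = -0.0001051386
R = -3.2247472656 − 0.0001051386 = -3.2248524042

-3.224852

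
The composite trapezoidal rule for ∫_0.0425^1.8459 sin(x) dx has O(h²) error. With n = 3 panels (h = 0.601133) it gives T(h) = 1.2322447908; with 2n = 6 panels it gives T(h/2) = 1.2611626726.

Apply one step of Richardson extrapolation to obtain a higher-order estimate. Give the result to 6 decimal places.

1.270802

Error is O(h^2); halving h shrinks it by 2^2 = 4.
A(h/2) − A(h) = 1.2611626726 − 1.2322447908 = 0.0289178818
Divide by 2^2 − 1 = 3: 0.0289178818/3 = 0.0096392939
R = 1.2611626726 + 0.0096392939 = 1.2708019665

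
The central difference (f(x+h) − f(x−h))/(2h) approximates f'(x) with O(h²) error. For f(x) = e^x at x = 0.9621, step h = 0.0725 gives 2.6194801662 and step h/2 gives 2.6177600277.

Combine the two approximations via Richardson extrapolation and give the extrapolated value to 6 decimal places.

2.617187

Order 2 gives 2^r = 4 and 2^r − 1 = 3.
4×2.6177600277 = 10.4710401108; 10.4710401108 − 2.6194801662 = 7.8515599446
Extrapolated: 7.8515599446 / 3 = 2.6171866482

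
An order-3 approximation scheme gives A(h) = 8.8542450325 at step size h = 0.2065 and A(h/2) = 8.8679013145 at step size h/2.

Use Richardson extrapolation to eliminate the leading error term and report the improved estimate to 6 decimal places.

8.869852

Method order is 3; weight 2^3 = 8.
Numerator 8*A(h/2) − A(h) = 8*8.8679013145 − 8.8542450325 = 62.0889654835
Denominator 8 − 1 = 7.
Extrapolated: 62.0889654835 / 7 = 8.8698522119
Shift from A(h/2): +0.0019508974.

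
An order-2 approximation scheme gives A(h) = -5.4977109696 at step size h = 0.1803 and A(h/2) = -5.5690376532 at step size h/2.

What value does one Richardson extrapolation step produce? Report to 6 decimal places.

r = 2, so 2^r = 4.
4 × (-5.5690376532) = -22.2761506128; subtract (-5.4977109696) → -16.7784396432
(4 × (-5.5690376532) − (-5.4977109696))/(4 − 1) = -5.5928132144
Shift from A(h/2): −0.0237755612.

-5.592813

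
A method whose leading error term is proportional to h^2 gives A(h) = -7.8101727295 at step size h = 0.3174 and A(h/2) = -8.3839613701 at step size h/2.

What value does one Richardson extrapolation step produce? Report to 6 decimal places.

-8.575224

r = 2: numerator weight 4, denominator 3.
Top: 4(-8.3839613701) − (-7.8101727295) = -25.7256727509
Denominator 4 − 1 = 3.
R = (-25.7256727509)/3 = -8.5752242503
Correction |R − A(h/2)| = 1.913e-01; gap |A(h/2) − A(h)| = 5.738e-01.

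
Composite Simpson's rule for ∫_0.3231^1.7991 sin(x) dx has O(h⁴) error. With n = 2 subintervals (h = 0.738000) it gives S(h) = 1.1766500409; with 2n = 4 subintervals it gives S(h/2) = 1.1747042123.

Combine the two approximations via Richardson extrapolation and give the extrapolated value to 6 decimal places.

1.174574

Error is O(h^4); halving h shrinks it by 2^4 = 16.
Weighted: 18.7952673968 − 1.1766500409 = 17.6186173559
R = 17.6186173559/15 = 1.1745744904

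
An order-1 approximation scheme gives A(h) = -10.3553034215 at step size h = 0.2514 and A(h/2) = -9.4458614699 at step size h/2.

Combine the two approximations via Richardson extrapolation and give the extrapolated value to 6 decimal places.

r = 1: numerator weight 2, denominator 1.
2×(-9.4458614699) − (-10.3553034215) = -8.5364195183
Divide by 2^1 − 1 = 1.
(-8.5364195183) ÷ 1 = -8.5364195183
Shift from A(h/2): +0.9094419516.

-8.536420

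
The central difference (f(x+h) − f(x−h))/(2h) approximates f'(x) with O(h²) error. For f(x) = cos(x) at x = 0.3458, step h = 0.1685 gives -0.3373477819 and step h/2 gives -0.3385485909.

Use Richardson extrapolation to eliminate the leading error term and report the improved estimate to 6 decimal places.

Order 2 gives 2^r = 4 and 2^r − 1 = 3.
Difference of the inputs: -0.3385485909 − (-0.3373477819) = -0.0012008090
Divide by 2^2 − 1 = 3: (-0.0012008090)/3 = -0.0004002697
R = A(h/2) + (A(h/2) − A(h))/3 = -0.3385485909 − 0.0004002697 = -0.3389488606
Gap between inputs: 1.201e-03; correction applied: −0.0004002697.

-0.338949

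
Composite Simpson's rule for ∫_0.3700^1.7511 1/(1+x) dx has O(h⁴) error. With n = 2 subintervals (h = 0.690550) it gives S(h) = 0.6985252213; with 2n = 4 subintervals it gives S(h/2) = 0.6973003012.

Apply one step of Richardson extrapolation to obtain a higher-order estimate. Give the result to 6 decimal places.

0.697219

r = 4, so 2^r = 16.
Numerator 16·A(h/2) − A(h) = 16·0.6973003012 − 0.6985252213 = 10.4582795979
10.4582795979 ÷ 15 = 0.6972186399
Gap between inputs: 1.225e-03; correction applied: −0.0000816613.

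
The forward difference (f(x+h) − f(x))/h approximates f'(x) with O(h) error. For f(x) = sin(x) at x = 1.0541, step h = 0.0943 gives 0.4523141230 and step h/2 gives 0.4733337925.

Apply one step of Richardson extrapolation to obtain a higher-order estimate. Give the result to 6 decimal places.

0.494353

The method has order 1: 2^1 = 2.
2^1*A(h/2) = 0.9466675850; minus A(h) gives 0.4943534620.
Denominator 2 − 1 = 1.
0.4943534620 ÷ 1 = 0.4943534620
Correction |R − A(h/2)| = 2.102e-02; gap |A(h/2) − A(h)| = 2.102e-02.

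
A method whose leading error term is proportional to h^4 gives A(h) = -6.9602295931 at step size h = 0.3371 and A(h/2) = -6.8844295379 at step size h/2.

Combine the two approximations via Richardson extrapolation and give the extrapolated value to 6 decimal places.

-6.879376

r = 4: numerator weight 16, denominator 15.
16*(-6.8844295379) − (-6.9602295931) = -103.1906430133
Denominator 16 − 1 = 15.
Result: -6.8793762009
Shift from A(h/2): +0.0050533370.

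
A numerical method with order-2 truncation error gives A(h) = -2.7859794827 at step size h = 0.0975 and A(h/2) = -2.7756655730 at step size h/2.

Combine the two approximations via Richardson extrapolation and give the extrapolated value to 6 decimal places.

r = 2: numerator weight 4, denominator 3.
4 × (-2.7756655730) = -11.1026622920; (-11.1026622920) − (-2.7859794827) = -8.3166828093
(4 × (-2.7756655730) − (-2.7859794827))/(4 − 1) = -2.7722276031

-2.772228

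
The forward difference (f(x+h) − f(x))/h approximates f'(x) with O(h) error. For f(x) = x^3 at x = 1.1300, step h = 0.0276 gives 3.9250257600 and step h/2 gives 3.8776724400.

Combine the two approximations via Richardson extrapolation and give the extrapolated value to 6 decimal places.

3.830319

With r = 1 the leading error scales as h^1, so the weight is 2^1 = 2.
A(h/2) − A(h) = 3.8776724400 − 3.9250257600 = -0.0473533200
Correction (A(h/2) − A(h))/(2 − 1) = (-0.0473533200)/1 = -0.0473533200
R = A(h/2) + (A(h/2) − A(h))/1 = 3.8776724400 − 0.0473533200 = 3.8303191200
Shift from A(h/2): −0.0473533200.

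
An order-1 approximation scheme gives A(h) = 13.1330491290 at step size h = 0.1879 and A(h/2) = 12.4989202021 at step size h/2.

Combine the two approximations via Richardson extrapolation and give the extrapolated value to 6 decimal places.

r = 1: numerator weight 2, denominator 1.
Weighted: 24.9978404042 − 13.1330491290 = 11.8647912752
R = 11.8647912752/1 = 11.8647912752

11.864791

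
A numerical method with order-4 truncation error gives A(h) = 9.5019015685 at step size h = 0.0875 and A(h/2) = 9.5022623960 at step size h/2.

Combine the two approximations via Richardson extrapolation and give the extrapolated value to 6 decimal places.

r = 4: numerator weight 16, denominator 15.
16×9.5022623960 − 9.5019015685 = 142.5342967675
142.5342967675 ÷ 15 = 9.5022864512
Correction |R − A(h/2)| = 2.406e-05; gap |A(h/2) − A(h)| = 3.608e-04.

9.502286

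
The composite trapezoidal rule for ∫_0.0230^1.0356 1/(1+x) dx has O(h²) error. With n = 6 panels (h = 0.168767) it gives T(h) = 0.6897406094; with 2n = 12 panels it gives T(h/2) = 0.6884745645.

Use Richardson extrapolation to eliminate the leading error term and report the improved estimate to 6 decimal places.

0.688053

Order 2 gives 2^r = 4 and 2^r − 1 = 3.
Difference of the inputs: 0.6884745645 − 0.6897406094 = -0.0012660449
Divide by 2^2 − 1 = 3: (-0.0012660449)/3 = -0.0004220150
R = 0.6884745645 − 0.0004220150 = 0.6880525495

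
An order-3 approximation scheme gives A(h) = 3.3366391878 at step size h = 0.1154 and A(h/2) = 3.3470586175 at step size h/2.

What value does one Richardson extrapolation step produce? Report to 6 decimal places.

3.348547

Order 3 gives 2^r = 8 and 2^r − 1 = 7.
8×3.3470586175 = 26.7764689400; subtract 3.3366391878 → 23.4398297522
(8×3.3470586175 − 3.3366391878)/(8 − 1) = 3.3485471075
Correction |R − A(h/2)| = 1.488e-03; gap |A(h/2) − A(h)| = 1.042e-02.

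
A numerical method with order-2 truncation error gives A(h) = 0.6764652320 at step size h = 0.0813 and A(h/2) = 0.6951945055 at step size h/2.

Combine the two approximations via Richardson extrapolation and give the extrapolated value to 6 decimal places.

0.701438

Error is O(h^2); halving h shrinks it by 2^2 = 4.
4·0.6951945055 = 2.7807780220; 2.7807780220 − 0.6764652320 = 2.1043127900
Divide by 2^2 − 1 = 3.
(4·0.6951945055 − 0.6764652320)/(4 − 1) = 0.7014375967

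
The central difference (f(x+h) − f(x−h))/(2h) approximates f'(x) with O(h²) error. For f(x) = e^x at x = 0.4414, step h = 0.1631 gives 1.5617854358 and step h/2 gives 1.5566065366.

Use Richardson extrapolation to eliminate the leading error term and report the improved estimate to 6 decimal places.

1.554880

The method has order 2: 2^2 = 4.
Top: 4(1.5566065366) − (1.5617854358) = 4.6646407106
(4×1.5566065366 − 1.5617854358)/(4 − 1) = 1.5548802369
Shift from A(h/2): −0.0017262997.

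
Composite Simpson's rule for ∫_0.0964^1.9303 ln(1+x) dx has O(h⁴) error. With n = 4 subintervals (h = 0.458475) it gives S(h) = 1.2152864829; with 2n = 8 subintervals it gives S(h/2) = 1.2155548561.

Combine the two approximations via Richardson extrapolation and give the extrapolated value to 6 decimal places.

The method has order 4: 2^4 = 16.
16·1.2155548561 = 19.4488776976; 19.4488776976 − 1.2152864829 = 18.2335912147
R = 18.2335912147/15 = 1.2155727476

1.215573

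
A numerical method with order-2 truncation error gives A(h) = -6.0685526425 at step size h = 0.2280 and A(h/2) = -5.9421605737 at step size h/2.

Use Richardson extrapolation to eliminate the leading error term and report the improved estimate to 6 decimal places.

Error is O(h^2); halving h shrinks it by 2^2 = 4.
Weighted: (-23.7686422948) − (-6.0685526425) = -17.7000896523
(4*(-5.9421605737) − (-6.0685526425))/(4 − 1) = -5.9000298841

-5.900030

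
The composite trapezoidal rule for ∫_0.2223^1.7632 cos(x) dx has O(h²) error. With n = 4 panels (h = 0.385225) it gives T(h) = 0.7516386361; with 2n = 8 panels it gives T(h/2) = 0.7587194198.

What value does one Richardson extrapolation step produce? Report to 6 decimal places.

r = 2, so 2^r = 4.
Weighted: 3.0348776792 − 0.7516386361 = 2.2832390431
Extrapolated: 2.2832390431 / 3 = 0.7610796810
Gap between inputs: 7.081e-03; correction applied: +0.0023602612.

0.761080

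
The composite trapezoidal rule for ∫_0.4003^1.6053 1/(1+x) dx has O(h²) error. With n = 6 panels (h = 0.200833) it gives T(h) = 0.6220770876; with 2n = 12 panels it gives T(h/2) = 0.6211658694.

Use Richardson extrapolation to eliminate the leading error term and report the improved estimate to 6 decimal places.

r = 2: numerator weight 4, denominator 3.
Weighted: 2.4846634776 − 0.6220770876 = 1.8625863900
1.8625863900 ÷ 3 = 0.6208621300
Correction |R − A(h/2)| = 3.037e-04; gap |A(h/2) − A(h)| = 9.112e-04.

0.620862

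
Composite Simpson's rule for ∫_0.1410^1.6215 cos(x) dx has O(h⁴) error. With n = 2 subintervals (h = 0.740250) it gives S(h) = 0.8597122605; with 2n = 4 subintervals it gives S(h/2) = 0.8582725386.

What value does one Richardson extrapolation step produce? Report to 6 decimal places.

0.858177

r = 4: numerator weight 16, denominator 15.
16·0.8582725386 − 0.8597122605 = 12.8726483571
Divide by 2^4 − 1 = 15.
Extrapolated: 12.8726483571 / 15 = 0.8581765571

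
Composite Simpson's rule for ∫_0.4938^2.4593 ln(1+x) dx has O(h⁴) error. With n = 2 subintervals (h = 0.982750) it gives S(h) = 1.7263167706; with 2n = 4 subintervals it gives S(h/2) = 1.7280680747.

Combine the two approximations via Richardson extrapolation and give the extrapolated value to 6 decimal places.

r = 4: numerator weight 16, denominator 15.
Top: 16(1.7280680747) − (1.7263167706) = 25.9227724246
Denominator 16 − 1 = 15.
So the Richardson estimate is 1.7281848283.
Correction |R − A(h/2)| = 1.168e-04; gap |A(h/2) − A(h)| = 1.751e-03.

1.728185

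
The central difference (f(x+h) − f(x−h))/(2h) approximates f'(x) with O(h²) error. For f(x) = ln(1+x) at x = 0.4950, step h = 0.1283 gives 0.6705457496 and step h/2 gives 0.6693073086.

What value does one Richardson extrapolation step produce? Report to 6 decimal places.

The method has order 2: 2^2 = 4.
Top: 4(0.6693073086) − (0.6705457496) = 2.0066834848
Divide by 2^2 − 1 = 3.
So the Richardson estimate is 0.6688944949.
Shift from A(h/2): −0.0004128137.

0.668894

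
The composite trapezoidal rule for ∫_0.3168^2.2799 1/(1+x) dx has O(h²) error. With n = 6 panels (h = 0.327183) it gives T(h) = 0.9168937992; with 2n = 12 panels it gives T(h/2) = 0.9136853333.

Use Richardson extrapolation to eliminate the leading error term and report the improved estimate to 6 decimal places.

0.912616

Leading term ∝ h^2; use weight 4 = 2^2.
Weighted: 3.6547413332 − 0.9168937992 = 2.7378475340
2.7378475340 ÷ 3 = 0.9126158447
Correction |R − A(h/2)| = 1.069e-03; gap |A(h/2) − A(h)| = 3.208e-03.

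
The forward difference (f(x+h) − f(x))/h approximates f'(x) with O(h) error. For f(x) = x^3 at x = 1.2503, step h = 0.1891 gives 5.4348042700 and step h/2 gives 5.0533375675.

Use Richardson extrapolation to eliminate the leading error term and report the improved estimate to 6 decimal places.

4.671871

r = 1, so 2^r = 2.
Top: 2(5.0533375675) − (5.4348042700) = 4.6718708650
Extrapolated: 4.6718708650 / 1 = 4.6718708650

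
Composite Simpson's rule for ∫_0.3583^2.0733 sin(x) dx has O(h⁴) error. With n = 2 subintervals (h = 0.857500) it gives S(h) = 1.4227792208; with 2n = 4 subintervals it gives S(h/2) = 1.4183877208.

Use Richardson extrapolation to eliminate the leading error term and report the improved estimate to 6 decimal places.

1.418095

Method order is 4; weight 2^4 = 16.
Difference of the inputs: 1.4183877208 − 1.4227792208 = -0.0043915000
Divide by 2^4 − 1 = 15: (-0.0043915000)/15 = -0.0002927667
R = 1.4183877208 − 0.0002927667 = 1.4180949541
Gap between inputs: 4.392e-03; correction applied: −0.0002927667.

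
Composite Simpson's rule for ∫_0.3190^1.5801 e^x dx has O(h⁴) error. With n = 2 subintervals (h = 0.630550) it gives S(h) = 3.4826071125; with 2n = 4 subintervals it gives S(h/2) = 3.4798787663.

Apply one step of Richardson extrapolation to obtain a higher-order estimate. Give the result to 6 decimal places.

3.479697

With r = 4 the leading error scales as h^4, so the weight is 2^4 = 16.
Top: 16(3.4798787663) − (3.4826071125) = 52.1954531483
Divide by 2^4 − 1 = 15.
Result: 3.4796968766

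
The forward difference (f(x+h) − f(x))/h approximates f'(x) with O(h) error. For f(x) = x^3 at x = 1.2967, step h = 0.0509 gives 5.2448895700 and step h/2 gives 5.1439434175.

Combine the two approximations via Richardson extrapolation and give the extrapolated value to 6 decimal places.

With r = 1 the leading error scales as h^1, so the weight is 2^1 = 2.
Weighted: 10.2878868350 − 5.2448895700 = 5.0429972650
R = 5.0429972650/1 = 5.0429972650
Correction |R − A(h/2)| = 1.009e-01; gap |A(h/2) − A(h)| = 1.009e-01.

5.042997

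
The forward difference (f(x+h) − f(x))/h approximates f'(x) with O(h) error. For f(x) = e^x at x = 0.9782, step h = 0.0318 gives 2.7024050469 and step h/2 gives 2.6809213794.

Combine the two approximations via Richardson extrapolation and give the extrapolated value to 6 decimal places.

2.659438

Error is O(h^1); halving h shrinks it by 2^1 = 2.
2·2.6809213794 = 5.3618427588; subtract 2.7024050469 → 2.6594377119
Denominator 2 − 1 = 1.
R = 2.6594377119/1 = 2.6594377119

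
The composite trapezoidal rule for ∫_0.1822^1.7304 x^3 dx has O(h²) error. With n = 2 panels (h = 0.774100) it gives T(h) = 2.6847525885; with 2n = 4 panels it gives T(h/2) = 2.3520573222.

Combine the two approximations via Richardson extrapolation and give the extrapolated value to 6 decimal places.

Method order is 2; weight 2^2 = 4.
Numerator 4×A(h/2) − A(h) = 4×2.3520573222 − 2.6847525885 = 6.7234767003
Denominator 4 − 1 = 3.
So the Richardson estimate is 2.2411589001.

2.241159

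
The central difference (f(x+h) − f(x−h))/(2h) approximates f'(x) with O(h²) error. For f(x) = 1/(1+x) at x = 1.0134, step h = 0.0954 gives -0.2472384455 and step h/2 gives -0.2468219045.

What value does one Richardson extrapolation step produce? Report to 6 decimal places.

The method has order 2: 2^2 = 4.
Numerator 4×A(h/2) − A(h) = 4×(-0.2468219045) − (-0.2472384455) = -0.7400491725
(-0.7400491725) ÷ 3 = -0.2466830575
Gap between inputs: 4.165e-04; correction applied: +0.0001388470.

-0.246683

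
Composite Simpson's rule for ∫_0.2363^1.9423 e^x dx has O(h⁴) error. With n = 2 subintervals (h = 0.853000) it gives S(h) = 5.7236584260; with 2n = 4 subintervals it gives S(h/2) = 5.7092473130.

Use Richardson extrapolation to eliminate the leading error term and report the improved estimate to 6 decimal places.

Leading term ∝ h^4; use weight 16 = 2^4.
16*5.7092473130 = 91.3479570080; 91.3479570080 − 5.7236584260 = 85.6242985820
Extrapolated: 85.6242985820 / 15 = 5.7082865721
Correction |R − A(h/2)| = 9.607e-04; gap |A(h/2) − A(h)| = 1.441e-02.

5.708287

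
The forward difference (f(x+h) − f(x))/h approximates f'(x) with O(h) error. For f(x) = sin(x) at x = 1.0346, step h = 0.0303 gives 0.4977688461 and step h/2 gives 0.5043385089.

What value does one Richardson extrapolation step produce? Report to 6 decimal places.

Method order is 1; weight 2^1 = 2.
Weighted: 1.0086770178 − 0.4977688461 = 0.5109081717
Denominator 2 − 1 = 1.
Result: 0.5109081717
Correction |R − A(h/2)| = 6.570e-03; gap |A(h/2) − A(h)| = 6.570e-03.

0.510908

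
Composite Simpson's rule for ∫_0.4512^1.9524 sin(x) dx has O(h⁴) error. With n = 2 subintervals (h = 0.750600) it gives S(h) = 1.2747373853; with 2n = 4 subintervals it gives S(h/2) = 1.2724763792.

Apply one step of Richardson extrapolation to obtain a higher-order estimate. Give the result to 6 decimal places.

1.272326

Leading term ∝ h^4; use weight 16 = 2^4.
2^4 × A(h/2) = 20.3596220672; minus A(h) gives 19.0848846819.
(16 × 1.2724763792 − 1.2747373853)/(16 − 1) = 1.2723256455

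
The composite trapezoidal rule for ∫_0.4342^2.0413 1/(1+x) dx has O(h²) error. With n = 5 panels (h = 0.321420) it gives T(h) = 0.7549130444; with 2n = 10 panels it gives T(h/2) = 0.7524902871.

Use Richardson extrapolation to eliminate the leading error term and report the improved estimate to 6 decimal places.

r = 2: numerator weight 4, denominator 3.
Top: 4(0.7524902871) − (0.7549130444) = 2.2550481040
Divide by 2^2 − 1 = 3.
Extrapolated: 2.2550481040 / 3 = 0.7516827013

0.751683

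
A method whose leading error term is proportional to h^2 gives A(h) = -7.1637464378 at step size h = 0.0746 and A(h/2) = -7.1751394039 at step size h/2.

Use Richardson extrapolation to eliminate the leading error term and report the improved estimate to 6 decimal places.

With r = 2 the leading error scales as h^2, so the weight is 2^2 = 4.
4×(-7.1751394039) = -28.7005576156; subtract (-7.1637464378) → -21.5368111778
Divide by 2^2 − 1 = 3.
So the Richardson estimate is -7.1789370593.

-7.178937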